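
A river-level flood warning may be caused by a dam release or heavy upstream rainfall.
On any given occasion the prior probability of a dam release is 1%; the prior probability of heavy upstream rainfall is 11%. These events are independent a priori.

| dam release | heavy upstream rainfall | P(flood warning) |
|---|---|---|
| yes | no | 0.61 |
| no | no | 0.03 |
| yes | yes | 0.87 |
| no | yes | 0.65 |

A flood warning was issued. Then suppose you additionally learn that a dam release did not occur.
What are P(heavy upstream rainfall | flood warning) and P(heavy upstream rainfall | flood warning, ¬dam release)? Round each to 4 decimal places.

P(heavy upstream rainfall | flood warning) ≈ 0.6925; P(heavy upstream rainfall | flood warning, ¬dam release) ≈ 0.7281

P(flood warning) = 0.03·0.99·0.89 + 0.65·0.99·0.11 + 0.61·0.01·0.89 + 0.87·0.01·0.11 = 0.026433 + 0.070785 + 0.005429 + 0.000957 = 0.103604
The heavy upstream rainfall-present share is 0.070785 + 0.000957 = 0.071742.
P(heavy upstream rainfall | flood warning) = 0.071742 / 0.103604 ≈ 0.6925

Now condition on the additional information:
P(flood warning | ¬dam release) = 0.03·0.89 + 0.65·0.11 = 0.026700 + 0.071500 = 0.098200
Of this, 0.071500 comes from 0.65·0.11 (the heavy upstream rainfall=true cases).
P(heavy upstream rainfall | flood warning, ¬dam release) = 0.071500 / 0.098200 ≈ 0.7281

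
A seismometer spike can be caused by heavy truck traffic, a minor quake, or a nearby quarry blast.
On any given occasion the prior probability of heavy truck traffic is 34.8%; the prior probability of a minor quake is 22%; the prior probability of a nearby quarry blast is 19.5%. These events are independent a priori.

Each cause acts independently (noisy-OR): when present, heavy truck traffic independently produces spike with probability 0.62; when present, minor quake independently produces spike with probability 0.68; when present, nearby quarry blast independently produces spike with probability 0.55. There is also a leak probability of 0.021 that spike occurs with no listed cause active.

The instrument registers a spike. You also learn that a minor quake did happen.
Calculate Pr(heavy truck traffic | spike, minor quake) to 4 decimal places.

Pr(heavy truck traffic | spike, minor quake) ≈ 0.3984

Under noisy-OR, P(spike | causes) = 1 − (1−0.021)·∏(1−qᵢ) over the active causes.
By total probability over the 4 (heavy truck traffic, nearby quarry blast) configurations:
  P(spike | minor quake) = 0.68672×0.652×0.805 + 0.859024×0.652×0.195 + 0.880954×0.348×0.805 + 0.946429×0.348×0.195
        = 0.360432 + 0.109216 + 0.246790 + 0.064225 = 0.780663
The terms with heavy truck traffic present sum to 0.311015, so
  P(heavy truck traffic | spike, minor quake) = 0.311015 / 0.780663 ≈ 0.3984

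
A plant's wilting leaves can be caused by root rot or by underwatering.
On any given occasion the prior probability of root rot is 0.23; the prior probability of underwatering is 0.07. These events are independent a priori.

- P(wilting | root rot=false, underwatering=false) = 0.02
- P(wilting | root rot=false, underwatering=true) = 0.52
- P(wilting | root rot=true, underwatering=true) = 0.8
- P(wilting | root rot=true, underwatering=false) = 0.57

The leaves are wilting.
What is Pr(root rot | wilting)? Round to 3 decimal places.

Pr(root rot | wilting) ≈ 0.761

For the numerator, keep only root rot=true terms: 0.121923 + 0.012880 = 0.134803
The normalizing constant is 0.02·0.77·0.93 + 0.52·0.77·0.07 + 0.57·0.23·0.93 + 0.8·0.23·0.07 = 0.177153
P(root rot | wilting) = 0.134803/0.177153 ≈ 0.761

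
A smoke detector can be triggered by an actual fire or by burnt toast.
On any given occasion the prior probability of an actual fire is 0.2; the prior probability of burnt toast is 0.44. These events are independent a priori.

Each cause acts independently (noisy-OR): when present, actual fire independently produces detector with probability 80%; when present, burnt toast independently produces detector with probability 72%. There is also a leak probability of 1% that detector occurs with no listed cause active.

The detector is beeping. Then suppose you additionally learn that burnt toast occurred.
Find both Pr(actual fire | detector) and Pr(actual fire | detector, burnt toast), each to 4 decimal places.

Pr(actual fire | detector) ≈ 0.4005; Pr(actual fire | detector, burnt toast) ≈ 0.2463

Under noisy-OR, P(detector | causes) = 1 − (1−0.01)·∏(1−qᵢ) over the active causes.
By total probability over the 4 (actual fire, burnt toast) configurations:
  P(detector) = 0.01×0.8×0.56 + 0.7228×0.8×0.44 + 0.802×0.2×0.56 + 0.94456×0.2×0.44
        = 0.004480 + 0.254426 + 0.089824 + 0.083121 = 0.431851
Keeping only the actual fire-present terms gives 0.172945, so
  P(actual fire | detector) = 0.172945 / 0.431851 ≈ 0.4005

With the extra evidence:
Enumerate both values of actual fire and weight by the priors:
  P(detector | burnt toast) = 0.7228·0.8 + 0.94456·0.2
        = 0.578240 + 0.188912 = 0.767152
Configurations with actual fire contribute 0.188912, so
  P(actual fire | detector, burnt toast) = 0.188912 / 0.767152 ≈ 0.2463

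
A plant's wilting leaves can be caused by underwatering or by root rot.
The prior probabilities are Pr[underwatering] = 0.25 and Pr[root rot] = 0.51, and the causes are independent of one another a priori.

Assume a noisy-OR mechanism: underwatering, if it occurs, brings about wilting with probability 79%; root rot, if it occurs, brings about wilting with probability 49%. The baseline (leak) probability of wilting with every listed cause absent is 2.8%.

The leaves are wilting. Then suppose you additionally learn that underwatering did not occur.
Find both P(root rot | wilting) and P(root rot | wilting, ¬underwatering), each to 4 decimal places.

P(root rot | wilting) ≈ 0.7402; P(root rot | wilting, ¬underwatering) ≈ 0.9494

Under noisy-OR, P(wilting | causes) = 1 − (1−0.028)·∏(1−qᵢ) over the active causes.
Numerator (weight on configurations with root rot): 0.192887 + 0.114227 = 0.307114
The normalizing constant is 0.028×0.75×0.49 + 0.50428×0.75×0.51 + 0.79588×0.25×0.49 + 0.895899×0.25×0.51 = 0.414899
P(root rot | wilting) = 0.307114/0.414899 ≈ 0.7402

With the extra evidence:
P(wilting | ¬underwatering) = 0.028*0.49 + 0.50428*0.51 = 0.013720 + 0.257183 = 0.270903
Restricting to configurations with root rot present: 0.50428*0.51 = 0.257183.
So P(root rot | wilting, ¬underwatering) = 0.257183/0.270903 ≈ 0.9494.
Ruling out underwatering raises the posterior on root rot — the flip side of explaining away.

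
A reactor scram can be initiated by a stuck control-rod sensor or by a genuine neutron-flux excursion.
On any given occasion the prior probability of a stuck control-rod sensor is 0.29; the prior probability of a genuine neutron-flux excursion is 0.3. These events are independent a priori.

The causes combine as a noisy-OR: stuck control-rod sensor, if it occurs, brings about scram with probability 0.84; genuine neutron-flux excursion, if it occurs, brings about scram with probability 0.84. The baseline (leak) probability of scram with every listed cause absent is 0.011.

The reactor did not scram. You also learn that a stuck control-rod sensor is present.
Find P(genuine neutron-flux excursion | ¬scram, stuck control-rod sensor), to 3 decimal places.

P(genuine neutron-flux excursion | ¬scram, stuck control-rod sensor) ≈ 0.064

Under noisy-OR, P(scram | causes) = 1 − (1−0.011)·∏(1−qᵢ) over the active causes.
By total probability over both values of genuine neutron-flux excursion:
  P(¬scram | stuck control-rod sensor) = 0.15824×0.7 + 0.025318×0.3
        = 0.110768 + 0.007595 = 0.118363
Configurations with genuine neutron-flux excursion contribute 0.007595, so
  P(genuine neutron-flux excursion | ¬scram, stuck control-rod sensor) = 0.007595 / 0.118363 ≈ 0.064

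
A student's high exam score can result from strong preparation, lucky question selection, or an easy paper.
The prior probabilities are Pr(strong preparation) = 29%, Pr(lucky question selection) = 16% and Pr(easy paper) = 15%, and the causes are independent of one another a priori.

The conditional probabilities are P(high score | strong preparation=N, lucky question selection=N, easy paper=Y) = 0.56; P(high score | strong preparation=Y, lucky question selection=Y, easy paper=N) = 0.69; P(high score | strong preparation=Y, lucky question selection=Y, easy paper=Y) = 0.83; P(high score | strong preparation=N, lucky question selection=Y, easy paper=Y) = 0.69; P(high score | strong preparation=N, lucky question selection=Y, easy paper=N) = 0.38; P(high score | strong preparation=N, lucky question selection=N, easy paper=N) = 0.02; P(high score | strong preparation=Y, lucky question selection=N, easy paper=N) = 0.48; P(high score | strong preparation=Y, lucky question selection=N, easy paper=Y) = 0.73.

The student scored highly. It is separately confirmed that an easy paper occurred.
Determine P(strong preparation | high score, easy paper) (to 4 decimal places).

P(strong preparation | high score, easy paper) ≈ 0.3441

Sum P(high score|·) weighted by the priors over the 4 (strong preparation, lucky question selection) configurations:
  P(high score | easy paper) = 0.56·0.71·0.84 + 0.69·0.71·0.16 + 0.73·0.29·0.84 + 0.83·0.29·0.16
        = 0.333984 + 0.078384 + 0.177828 + 0.038512 = 0.628708
Keeping only the strong preparation-present terms gives 0.216340, so
  P(strong preparation | high score, easy paper) = 0.216340 / 0.628708 ≈ 0.3441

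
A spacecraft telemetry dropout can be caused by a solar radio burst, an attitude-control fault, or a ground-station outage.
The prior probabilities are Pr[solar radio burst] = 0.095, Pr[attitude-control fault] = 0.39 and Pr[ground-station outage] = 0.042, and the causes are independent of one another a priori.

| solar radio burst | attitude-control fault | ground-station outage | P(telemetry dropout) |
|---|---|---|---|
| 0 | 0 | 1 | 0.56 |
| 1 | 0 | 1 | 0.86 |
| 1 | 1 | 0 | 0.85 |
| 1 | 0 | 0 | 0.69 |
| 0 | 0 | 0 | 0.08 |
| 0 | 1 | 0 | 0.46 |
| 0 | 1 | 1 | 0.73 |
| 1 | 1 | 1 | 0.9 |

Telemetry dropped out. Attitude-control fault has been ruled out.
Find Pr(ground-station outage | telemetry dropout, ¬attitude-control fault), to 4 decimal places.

Numerator (weight on configurations with ground-station outage): 0.021286 + 0.003431 = 0.024717
The normalizing constant is 0.08*0.905*0.958 + 0.56*0.905*0.042 + 0.69*0.095*0.958 + 0.86*0.095*0.042 = 0.156873
Posterior = 0.024717 / 0.156873 ≈ 0.1576

Pr(ground-station outage | telemetry dropout, ¬attitude-control fault) ≈ 0.1576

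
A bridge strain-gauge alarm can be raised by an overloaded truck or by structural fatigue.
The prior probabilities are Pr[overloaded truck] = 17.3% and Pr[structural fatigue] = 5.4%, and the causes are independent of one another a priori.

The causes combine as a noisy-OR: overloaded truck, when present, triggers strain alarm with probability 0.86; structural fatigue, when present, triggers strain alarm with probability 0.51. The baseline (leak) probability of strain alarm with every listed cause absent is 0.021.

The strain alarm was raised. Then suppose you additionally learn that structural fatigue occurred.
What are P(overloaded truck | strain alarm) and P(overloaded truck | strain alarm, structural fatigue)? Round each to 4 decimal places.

P(overloaded truck | strain alarm) ≈ 0.7908; P(overloaded truck | strain alarm, structural fatigue) ≈ 0.2728

Under noisy-OR, P(strain alarm | causes) = 1 − (1−0.021)·∏(1−qᵢ) over the active causes.
Weight on overloaded truck=true, given the evidence: 0.141227 + 0.008715 = 0.149942
The normalizing constant is 0.021·0.827·0.946 + 0.52029·0.827·0.054 + 0.86294·0.173·0.946 + 0.932841·0.173·0.054 = 0.189606
Posterior = 0.149942 / 0.189606 ≈ 0.7908

With the extra evidence:
Enumerate both values of overloaded truck and weight by the priors:
  P(strain alarm | structural fatigue) = 0.52029*0.827 + 0.932841*0.173
        = 0.430280 + 0.161381 = 0.591661
The terms with overloaded truck present sum to 0.161381, so
  P(overloaded truck | strain alarm, structural fatigue) = 0.161381 / 0.591661 ≈ 0.2728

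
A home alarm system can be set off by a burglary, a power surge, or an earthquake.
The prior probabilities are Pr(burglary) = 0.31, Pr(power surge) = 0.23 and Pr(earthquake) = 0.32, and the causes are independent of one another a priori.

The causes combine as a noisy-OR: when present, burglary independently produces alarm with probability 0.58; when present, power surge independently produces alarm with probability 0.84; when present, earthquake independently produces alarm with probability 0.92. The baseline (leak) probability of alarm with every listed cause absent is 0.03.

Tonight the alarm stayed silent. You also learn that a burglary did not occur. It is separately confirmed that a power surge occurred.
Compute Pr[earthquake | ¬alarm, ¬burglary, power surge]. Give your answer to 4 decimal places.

Under noisy-OR, P(alarm | causes) = 1 − (1−0.03)·∏(1−qᵢ) over the active causes.
Enumerate both values of earthquake and weight by the priors:
  P(¬alarm | ¬burglary, power surge) = 0.1552*0.68 + 0.012416*0.32
        = 0.105536 + 0.003973 = 0.109509
The terms with earthquake present sum to 0.003973, so
  P(earthquake | ¬alarm, ¬burglary, power surge) = 0.003973 / 0.109509 ≈ 0.0363

Pr[earthquake | ¬alarm, ¬burglary, power surge] ≈ 0.0363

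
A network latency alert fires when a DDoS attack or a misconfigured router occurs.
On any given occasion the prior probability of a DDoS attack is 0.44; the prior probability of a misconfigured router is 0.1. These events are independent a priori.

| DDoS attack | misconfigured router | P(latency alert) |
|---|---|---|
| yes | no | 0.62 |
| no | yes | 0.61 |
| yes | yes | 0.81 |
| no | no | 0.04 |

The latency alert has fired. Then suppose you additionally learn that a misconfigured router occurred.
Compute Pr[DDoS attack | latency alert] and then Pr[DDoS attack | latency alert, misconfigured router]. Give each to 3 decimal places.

For the numerator, keep only DDoS attack=true terms: 0.245520 + 0.035640 = 0.281160
The normalizing constant is 0.04*0.56*0.9 + 0.61*0.56*0.1 + 0.62*0.44*0.9 + 0.81*0.44*0.1 = 0.335480
Posterior = 0.281160 / 0.335480 ≈ 0.838

Now condition on the additional information:
P(latency alert | misconfigured router) = 0.61·0.56 + 0.81·0.44 = 0.341600 + 0.356400 = 0.698000
Of this, 0.356400 comes from 0.81·0.44 (the DDoS attack=true cases).
So P(DDoS attack | latency alert, misconfigured router) = 0.356400/0.698000 ≈ 0.511.
Conditioning on misconfigured router lowers the posterior on DDoS attack: the classic explaining-away effect in a common-effect structure.

Pr[DDoS attack | latency alert] ≈ 0.838; Pr[DDoS attack | latency alert, misconfigured router] ≈ 0.511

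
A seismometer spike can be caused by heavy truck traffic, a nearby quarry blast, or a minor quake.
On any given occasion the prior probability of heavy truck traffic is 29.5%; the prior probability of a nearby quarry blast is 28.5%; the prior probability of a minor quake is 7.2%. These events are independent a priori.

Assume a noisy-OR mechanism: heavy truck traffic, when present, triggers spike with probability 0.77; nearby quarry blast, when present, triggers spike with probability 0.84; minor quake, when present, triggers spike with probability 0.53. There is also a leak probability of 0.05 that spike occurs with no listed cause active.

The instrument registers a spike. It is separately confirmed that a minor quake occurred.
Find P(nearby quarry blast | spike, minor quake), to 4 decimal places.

P(nearby quarry blast | spike, minor quake) ≈ 0.3651

Under noisy-OR, P(spike | causes) = 1 − (1−0.05)·∏(1−qᵢ) over the active causes.
For the numerator, keep only nearby quarry blast=true terms: 0.186571 + 0.082694 = 0.269265
Normalizer over all consistent configurations: 0.5535*0.705*0.715 + 0.92856*0.705*0.285 + 0.897305*0.295*0.715 + 0.983569*0.295*0.285 = 0.737535
P(nearby quarry blast | spike, minor quake) = 0.269265/0.737535 ≈ 0.3651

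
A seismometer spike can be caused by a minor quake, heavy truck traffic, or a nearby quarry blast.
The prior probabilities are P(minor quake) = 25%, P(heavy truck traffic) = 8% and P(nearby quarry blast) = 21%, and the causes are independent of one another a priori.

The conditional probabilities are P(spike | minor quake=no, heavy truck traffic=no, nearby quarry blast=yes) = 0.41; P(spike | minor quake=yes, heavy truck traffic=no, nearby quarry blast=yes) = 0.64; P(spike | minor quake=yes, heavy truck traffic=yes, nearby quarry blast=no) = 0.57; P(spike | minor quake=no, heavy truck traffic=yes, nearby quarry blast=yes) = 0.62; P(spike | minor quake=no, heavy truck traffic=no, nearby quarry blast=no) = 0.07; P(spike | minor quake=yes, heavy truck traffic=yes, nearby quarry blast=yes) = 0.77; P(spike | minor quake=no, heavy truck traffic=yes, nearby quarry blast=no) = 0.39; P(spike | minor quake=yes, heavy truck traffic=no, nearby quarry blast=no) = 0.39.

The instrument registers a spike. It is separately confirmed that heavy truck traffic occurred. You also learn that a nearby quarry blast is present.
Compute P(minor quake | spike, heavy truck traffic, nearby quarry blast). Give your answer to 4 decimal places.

P(minor quake | spike, heavy truck traffic, nearby quarry blast) ≈ 0.2928

By total probability over both values of minor quake:
  P(spike | heavy truck traffic, nearby quarry blast) = 0.62·0.75 + 0.77·0.25
        = 0.465000 + 0.192500 = 0.657500
Configurations with minor quake contribute 0.192500, so
  P(minor quake | spike, heavy truck traffic, nearby quarry blast) = 0.192500 / 0.657500 ≈ 0.2928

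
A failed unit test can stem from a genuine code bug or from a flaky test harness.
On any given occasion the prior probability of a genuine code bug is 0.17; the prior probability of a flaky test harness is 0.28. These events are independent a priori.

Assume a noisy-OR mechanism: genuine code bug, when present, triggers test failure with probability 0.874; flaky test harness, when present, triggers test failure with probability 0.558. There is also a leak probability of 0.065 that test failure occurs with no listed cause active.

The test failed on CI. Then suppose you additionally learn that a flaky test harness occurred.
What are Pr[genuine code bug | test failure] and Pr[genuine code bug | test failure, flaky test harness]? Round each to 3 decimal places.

Pr[genuine code bug | test failure] ≈ 0.466; Pr[genuine code bug | test failure, flaky test harness] ≈ 0.249

Under noisy-OR, P(test failure | causes) = 1 − (1−0.065)·∏(1−qᵢ) over the active causes.
P(test failure) = 0.065*0.83*0.72 + 0.58673*0.83*0.28 + 0.88219*0.17*0.72 + 0.947928*0.17*0.28 = 0.038844 + 0.136356 + 0.107980 + 0.045121 = 0.328301
The genuine code bug-present share is 0.107980 + 0.045121 = 0.153101.
So P(genuine code bug | test failure) = 0.153101/0.328301 ≈ 0.466.

Now condition on the additional information:
Sum P(test failure|·) weighted by the priors over both values of genuine code bug:
  P(test failure | flaky test harness) = 0.58673*0.83 + 0.947928*0.17
        = 0.486986 + 0.161148 = 0.648134
The terms with genuine code bug present sum to 0.161148, so
  P(genuine code bug | test failure, flaky test harness) = 0.161148 / 0.648134 ≈ 0.249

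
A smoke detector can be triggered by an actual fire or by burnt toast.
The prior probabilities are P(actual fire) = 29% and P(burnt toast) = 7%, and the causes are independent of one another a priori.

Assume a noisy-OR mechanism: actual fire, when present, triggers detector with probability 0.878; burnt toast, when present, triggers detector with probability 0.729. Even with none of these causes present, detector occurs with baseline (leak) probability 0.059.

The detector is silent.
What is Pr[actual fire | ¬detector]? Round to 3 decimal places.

Under noisy-OR, P(detector | causes) = 1 − (1−0.059)·∏(1−qᵢ) over the active causes.
P(¬detector) = 0.941×0.71×0.93 + 0.255011×0.71×0.07 + 0.114802×0.29×0.93 + 0.031111×0.29×0.07 = 0.621342 + 0.012674 + 0.030962 + 0.000632 = 0.665610
Restricting to configurations with actual fire present: 0.030962 + 0.000632 = 0.031594.
P(actual fire | ¬detector) = 0.031594 / 0.665610 ≈ 0.047

Pr[actual fire | ¬detector] ≈ 0.047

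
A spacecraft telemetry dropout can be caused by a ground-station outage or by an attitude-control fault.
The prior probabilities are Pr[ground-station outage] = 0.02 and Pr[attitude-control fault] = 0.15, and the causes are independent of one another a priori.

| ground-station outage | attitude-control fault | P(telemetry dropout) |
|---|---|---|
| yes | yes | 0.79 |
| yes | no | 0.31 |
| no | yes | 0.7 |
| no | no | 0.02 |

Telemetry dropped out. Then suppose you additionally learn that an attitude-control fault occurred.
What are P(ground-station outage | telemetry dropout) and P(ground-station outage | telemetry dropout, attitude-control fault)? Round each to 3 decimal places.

Enumerate the 4 (ground-station outage, attitude-control fault) configurations and weight by the priors:
  P(telemetry dropout) = 0.02·0.98·0.85 + 0.7·0.98·0.15 + 0.31·0.02·0.85 + 0.79·0.02·0.15
        = 0.016660 + 0.102900 + 0.005270 + 0.002370 = 0.127200
Keeping only the ground-station outage-present terms gives 0.007640, so
  P(ground-station outage | telemetry dropout) = 0.007640 / 0.127200 ≈ 0.060

Now also conditioning on attitude-control fault=true:
Sum P(telemetry dropout|·) weighted by the priors over both values of ground-station outage:
  P(telemetry dropout | attitude-control fault) = 0.7·0.98 + 0.79·0.02
        = 0.686000 + 0.015800 = 0.701800
Configurations with ground-station outage contribute 0.015800, so
  P(ground-station outage | telemetry dropout, attitude-control fault) = 0.015800 / 0.701800 ≈ 0.023
— attitude-control fault explains away the evidence for ground-station outage.

P(ground-station outage | telemetry dropout) ≈ 0.060; P(ground-station outage | telemetry dropout, attitude-control fault) ≈ 0.023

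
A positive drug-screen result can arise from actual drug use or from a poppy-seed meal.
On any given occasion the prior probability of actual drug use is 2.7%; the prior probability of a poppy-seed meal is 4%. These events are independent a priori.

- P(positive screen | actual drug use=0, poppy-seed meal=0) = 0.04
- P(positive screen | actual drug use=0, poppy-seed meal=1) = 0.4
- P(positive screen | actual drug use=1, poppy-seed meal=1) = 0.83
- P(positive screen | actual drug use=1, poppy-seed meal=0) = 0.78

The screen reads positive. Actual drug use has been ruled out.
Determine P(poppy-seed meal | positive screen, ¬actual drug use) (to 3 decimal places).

P(poppy-seed meal | positive screen, ¬actual drug use) ≈ 0.294

Sum P(positive screen|·) weighted by the priors over both values of poppy-seed meal:
  P(positive screen | ¬actual drug use) = 0.04·0.96 + 0.4·0.04
        = 0.038400 + 0.016000 = 0.054400
Configurations with poppy-seed meal contribute 0.016000, so
  P(poppy-seed meal | positive screen, ¬actual drug use) = 0.016000 / 0.054400 ≈ 0.294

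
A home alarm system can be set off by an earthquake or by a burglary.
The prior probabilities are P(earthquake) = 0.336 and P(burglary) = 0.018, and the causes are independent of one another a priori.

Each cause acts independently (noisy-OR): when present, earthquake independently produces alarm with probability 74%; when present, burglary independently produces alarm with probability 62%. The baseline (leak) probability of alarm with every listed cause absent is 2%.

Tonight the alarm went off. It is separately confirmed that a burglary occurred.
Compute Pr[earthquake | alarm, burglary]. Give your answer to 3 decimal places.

Under noisy-OR, P(alarm | causes) = 1 − (1−0.02)·∏(1−qᵢ) over the active causes.
P(alarm | burglary) = 0.6276*0.664 + 0.903176*0.336 = 0.416726 + 0.303467 = 0.720193
Of this, 0.303467 comes from 0.903176*0.336 (the earthquake=true cases).
So P(earthquake | alarm, burglary) = 0.303467/0.720193 ≈ 0.421.

Pr[earthquake | alarm, burglary] ≈ 0.421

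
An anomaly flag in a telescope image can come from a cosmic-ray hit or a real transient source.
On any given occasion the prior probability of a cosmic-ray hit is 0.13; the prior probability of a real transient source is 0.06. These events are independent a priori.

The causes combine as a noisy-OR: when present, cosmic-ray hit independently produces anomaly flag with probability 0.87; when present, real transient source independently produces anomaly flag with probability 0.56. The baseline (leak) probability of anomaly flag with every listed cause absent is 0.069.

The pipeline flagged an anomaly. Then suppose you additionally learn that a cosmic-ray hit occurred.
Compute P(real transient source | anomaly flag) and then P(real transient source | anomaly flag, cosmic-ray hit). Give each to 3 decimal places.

Under noisy-OR, P(anomaly flag | causes) = 1 − (1−0.069)·∏(1−qᵢ) over the active causes.
Sum P(anomaly flag|·) weighted by the priors over the 4 (cosmic-ray hit, real transient source) configurations:
  P(anomaly flag) = 0.069*0.87*0.94 + 0.59036*0.87*0.06 + 0.87897*0.13*0.94 + 0.946747*0.13*0.06
        = 0.056428 + 0.030817 + 0.107410 + 0.007385 = 0.202040
Keeping only the real transient source-present terms gives 0.038202, so
  P(real transient source | anomaly flag) = 0.038202 / 0.202040 ≈ 0.189

Now also conditioning on cosmic-ray hit=true:
By total probability over both values of real transient source:
  P(anomaly flag | cosmic-ray hit) = 0.87897*0.94 + 0.946747*0.06
        = 0.826232 + 0.056805 = 0.883037
Keeping only the real transient source-present terms gives 0.056805, so
  P(real transient source | anomaly flag, cosmic-ray hit) = 0.056805 / 0.883037 ≈ 0.064

P(real transient source | anomaly flag) ≈ 0.189; P(real transient source | anomaly flag, cosmic-ray hit) ≈ 0.064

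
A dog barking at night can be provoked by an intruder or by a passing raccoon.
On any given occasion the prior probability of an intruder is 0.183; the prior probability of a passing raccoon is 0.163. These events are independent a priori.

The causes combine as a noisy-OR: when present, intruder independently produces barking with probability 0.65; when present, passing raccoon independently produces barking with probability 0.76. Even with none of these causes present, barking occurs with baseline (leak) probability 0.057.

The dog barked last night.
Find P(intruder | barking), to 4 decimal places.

Under noisy-OR, P(barking | causes) = 1 − (1−0.057)·∏(1−qᵢ) over the active causes.
Numerator (weight on configurations with intruder): 0.102617 + 0.027466 = 0.130083
Denominator P(barking): 0.057*0.817*0.837 + 0.77368*0.817*0.163 + 0.66995*0.183*0.837 + 0.920788*0.183*0.163 = 0.272093
Posterior = 0.130083 / 0.272093 ≈ 0.4781

P(intruder | barking) ≈ 0.4781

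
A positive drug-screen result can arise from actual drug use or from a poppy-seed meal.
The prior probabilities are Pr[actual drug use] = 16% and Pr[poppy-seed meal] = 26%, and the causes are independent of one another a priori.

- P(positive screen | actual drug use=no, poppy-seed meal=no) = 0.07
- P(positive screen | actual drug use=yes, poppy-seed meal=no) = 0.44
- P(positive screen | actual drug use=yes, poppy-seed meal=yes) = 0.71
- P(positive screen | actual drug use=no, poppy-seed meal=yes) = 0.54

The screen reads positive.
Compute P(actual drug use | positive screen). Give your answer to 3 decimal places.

By total probability over the 4 (actual drug use, poppy-seed meal) configurations:
  P(positive screen) = 0.07*0.84*0.74 + 0.54*0.84*0.26 + 0.44*0.16*0.74 + 0.71*0.16*0.26
        = 0.043512 + 0.117936 + 0.052096 + 0.029536 = 0.243080
Configurations with actual drug use contribute 0.081632, so
  P(actual drug use | positive screen) = 0.081632 / 0.243080 ≈ 0.336

P(actual drug use | positive screen) ≈ 0.336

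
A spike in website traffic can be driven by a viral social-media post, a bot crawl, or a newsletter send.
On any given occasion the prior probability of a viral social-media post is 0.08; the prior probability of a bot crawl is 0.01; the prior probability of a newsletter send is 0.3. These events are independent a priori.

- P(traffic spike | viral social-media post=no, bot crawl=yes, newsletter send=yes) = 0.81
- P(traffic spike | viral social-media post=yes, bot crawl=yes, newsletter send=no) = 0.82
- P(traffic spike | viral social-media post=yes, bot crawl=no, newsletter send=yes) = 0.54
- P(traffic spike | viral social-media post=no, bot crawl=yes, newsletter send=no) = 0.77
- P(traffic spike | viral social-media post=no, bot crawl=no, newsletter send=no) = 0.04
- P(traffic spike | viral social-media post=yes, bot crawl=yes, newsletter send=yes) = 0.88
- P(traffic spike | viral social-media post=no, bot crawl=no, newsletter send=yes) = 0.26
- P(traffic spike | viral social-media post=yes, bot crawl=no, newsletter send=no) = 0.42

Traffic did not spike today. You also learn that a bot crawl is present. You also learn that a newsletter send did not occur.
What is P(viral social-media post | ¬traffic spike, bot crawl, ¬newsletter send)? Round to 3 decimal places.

P(viral social-media post | ¬traffic spike, bot crawl, ¬newsletter send) ≈ 0.064

P(¬traffic spike | bot crawl, ¬newsletter send) = 0.23·0.92 + 0.18·0.08 = 0.211600 + 0.014400 = 0.226000
Restricting to configurations with viral social-media post present: 0.18·0.08 = 0.014400.
P(viral social-media post | ¬traffic spike, bot crawl, ¬newsletter send) = 0.014400 / 0.226000 ≈ 0.064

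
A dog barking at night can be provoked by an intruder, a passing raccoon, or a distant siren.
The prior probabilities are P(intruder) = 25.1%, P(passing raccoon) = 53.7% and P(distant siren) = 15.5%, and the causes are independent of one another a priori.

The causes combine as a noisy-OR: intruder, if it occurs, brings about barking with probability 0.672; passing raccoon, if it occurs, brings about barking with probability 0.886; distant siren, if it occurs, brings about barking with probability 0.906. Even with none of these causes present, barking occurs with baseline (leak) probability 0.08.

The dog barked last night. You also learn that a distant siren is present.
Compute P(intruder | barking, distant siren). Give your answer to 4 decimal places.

P(intruder | barking, distant siren) ≈ 0.2570

Under noisy-OR, P(barking | causes) = 1 − (1−0.08)·∏(1−qᵢ) over the active causes.
By total probability over the 4 (intruder, passing raccoon) configurations:
  P(barking | distant siren) = 0.91352·0.749·0.463 + 0.990141·0.749·0.537 + 0.971635·0.251·0.463 + 0.996766·0.251·0.537
        = 0.316797 + 0.398248 + 0.112917 + 0.134351 = 0.962313
Configurations with intruder contribute 0.247268, so
  P(intruder | barking, distant siren) = 0.247268 / 0.962313 ≈ 0.2570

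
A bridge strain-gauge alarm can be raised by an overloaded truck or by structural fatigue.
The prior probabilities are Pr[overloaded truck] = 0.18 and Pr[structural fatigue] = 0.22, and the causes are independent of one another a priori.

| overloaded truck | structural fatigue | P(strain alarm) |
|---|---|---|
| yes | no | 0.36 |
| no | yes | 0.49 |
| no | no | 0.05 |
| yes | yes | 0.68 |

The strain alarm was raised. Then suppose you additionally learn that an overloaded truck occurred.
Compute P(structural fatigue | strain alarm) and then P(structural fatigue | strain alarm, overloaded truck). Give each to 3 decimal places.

P(structural fatigue | strain alarm) ≈ 0.583; P(structural fatigue | strain alarm, overloaded truck) ≈ 0.348

Enumerate the 4 (overloaded truck, structural fatigue) configurations and weight by the priors:
  P(strain alarm) = 0.05·0.82·0.78 + 0.49·0.82·0.22 + 0.36·0.18·0.78 + 0.68·0.18·0.22
        = 0.031980 + 0.088396 + 0.050544 + 0.026928 = 0.197848
Configurations with structural fatigue contribute 0.115324, so
  P(structural fatigue | strain alarm) = 0.115324 / 0.197848 ≈ 0.583

With the extra evidence:
By total probability over both values of structural fatigue:
  P(strain alarm | overloaded truck) = 0.36·0.78 + 0.68·0.22
        = 0.280800 + 0.149600 = 0.430400
Configurations with structural fatigue contribute 0.149600, so
  P(structural fatigue | strain alarm, overloaded truck) = 0.149600 / 0.430400 ≈ 0.348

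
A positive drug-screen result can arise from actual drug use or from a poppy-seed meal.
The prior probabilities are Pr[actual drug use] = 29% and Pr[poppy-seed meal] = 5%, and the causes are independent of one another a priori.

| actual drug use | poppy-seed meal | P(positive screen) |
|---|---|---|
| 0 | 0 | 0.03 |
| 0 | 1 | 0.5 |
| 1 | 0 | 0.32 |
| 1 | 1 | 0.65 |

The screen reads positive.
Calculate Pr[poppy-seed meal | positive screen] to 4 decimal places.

Pr[poppy-seed meal | positive screen] ≈ 0.2004

For the numerator, keep only poppy-seed meal=true terms: 0.017750 + 0.009425 = 0.027175
Denominator P(positive screen): 0.03×0.71×0.95 + 0.5×0.71×0.05 + 0.32×0.29×0.95 + 0.65×0.29×0.05 = 0.135570
P(poppy-seed meal | positive screen) = 0.027175/0.135570 ≈ 0.2004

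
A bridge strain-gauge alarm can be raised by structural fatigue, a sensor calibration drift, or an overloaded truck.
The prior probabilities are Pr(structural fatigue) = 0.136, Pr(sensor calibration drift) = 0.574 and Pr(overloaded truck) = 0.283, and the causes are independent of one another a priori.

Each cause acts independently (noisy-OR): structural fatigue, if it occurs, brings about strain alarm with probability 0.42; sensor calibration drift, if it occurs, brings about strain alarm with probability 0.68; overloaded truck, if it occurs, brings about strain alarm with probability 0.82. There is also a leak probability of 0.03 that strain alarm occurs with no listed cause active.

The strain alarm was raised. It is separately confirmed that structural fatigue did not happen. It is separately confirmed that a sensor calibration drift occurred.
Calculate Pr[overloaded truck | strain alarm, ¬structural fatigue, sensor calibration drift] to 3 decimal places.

Pr[overloaded truck | strain alarm, ¬structural fatigue, sensor calibration drift] ≈ 0.351

Under noisy-OR, P(strain alarm | causes) = 1 − (1−0.03)·∏(1−qᵢ) over the active causes.
For the numerator, keep only overloaded truck=true terms: 0.944128·0.283 = 0.267188
Normalizer over all consistent configurations: 0.6896·0.717 + 0.944128·0.283 = 0.761631
P(overloaded truck | strain alarm, ¬structural fatigue, sensor calibration drift) = 0.267188/0.761631 ≈ 0.351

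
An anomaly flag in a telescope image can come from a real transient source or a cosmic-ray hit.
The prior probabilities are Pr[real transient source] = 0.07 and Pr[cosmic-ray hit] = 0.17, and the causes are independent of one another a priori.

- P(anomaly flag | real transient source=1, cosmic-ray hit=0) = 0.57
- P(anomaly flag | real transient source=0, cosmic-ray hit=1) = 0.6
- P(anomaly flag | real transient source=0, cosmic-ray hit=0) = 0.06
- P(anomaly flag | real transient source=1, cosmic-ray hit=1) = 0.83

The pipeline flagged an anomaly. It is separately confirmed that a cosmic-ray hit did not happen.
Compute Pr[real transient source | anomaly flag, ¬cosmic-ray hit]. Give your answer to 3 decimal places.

Pr[real transient source | anomaly flag, ¬cosmic-ray hit] ≈ 0.417

P(anomaly flag | ¬cosmic-ray hit) = 0.06·0.93 + 0.57·0.07 = 0.055800 + 0.039900 = 0.095700
The real transient source-present share is 0.57·0.07 = 0.039900.
Hence the posterior is 0.039900/0.095700 ≈ 0.417.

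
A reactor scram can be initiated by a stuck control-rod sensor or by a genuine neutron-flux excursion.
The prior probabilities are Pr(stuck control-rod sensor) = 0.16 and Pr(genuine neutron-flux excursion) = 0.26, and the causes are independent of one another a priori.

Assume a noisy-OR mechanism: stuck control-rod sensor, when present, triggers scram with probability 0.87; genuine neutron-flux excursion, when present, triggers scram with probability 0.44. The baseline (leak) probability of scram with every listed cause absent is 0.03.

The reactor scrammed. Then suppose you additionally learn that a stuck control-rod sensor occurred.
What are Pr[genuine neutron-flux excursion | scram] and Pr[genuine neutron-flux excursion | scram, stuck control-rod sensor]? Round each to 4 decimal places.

Pr[genuine neutron-flux excursion | scram] ≈ 0.5313; Pr[genuine neutron-flux excursion | scram, stuck control-rod sensor] ≈ 0.2720

Under noisy-OR, P(scram | causes) = 1 − (1−0.03)·∏(1−qᵢ) over the active causes.
By total probability over the 4 (stuck control-rod sensor, genuine neutron-flux excursion) configurations:
  P(scram) = 0.03*0.84*0.74 + 0.4568*0.84*0.26 + 0.8739*0.16*0.74 + 0.929384*0.16*0.26
        = 0.018648 + 0.099765 + 0.103470 + 0.038662 = 0.260545
The terms with genuine neutron-flux excursion present sum to 0.138427, so
  P(genuine neutron-flux excursion | scram) = 0.138427 / 0.260545 ≈ 0.5313

Now also conditioning on stuck control-rod sensor=true:
P(scram | stuck control-rod sensor) = 0.8739·0.74 + 0.929384·0.26 = 0.646686 + 0.241640 = 0.888326
Of this, 0.241640 comes from 0.929384·0.26 (the genuine neutron-flux excursion=true cases).
Hence the posterior is 0.241640/0.888326 ≈ 0.2720.
The drop from 0.5313 to 0.2720 is the explaining-away (discounting) effect.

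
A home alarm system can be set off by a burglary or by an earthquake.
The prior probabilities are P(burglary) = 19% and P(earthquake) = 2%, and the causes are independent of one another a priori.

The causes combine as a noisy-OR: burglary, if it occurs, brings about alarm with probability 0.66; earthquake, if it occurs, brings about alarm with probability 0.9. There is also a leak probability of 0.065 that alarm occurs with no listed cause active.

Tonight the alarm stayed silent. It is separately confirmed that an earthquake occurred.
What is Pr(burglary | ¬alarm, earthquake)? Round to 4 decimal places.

Pr(burglary | ¬alarm, earthquake) ≈ 0.0739

Under noisy-OR, P(alarm | causes) = 1 − (1−0.065)·∏(1−qᵢ) over the active causes.
P(¬alarm | earthquake) = 0.0935×0.81 + 0.03179×0.19 = 0.075735 + 0.006040 = 0.081775
The burglary-present share is 0.03179×0.19 = 0.006040.
So P(burglary | ¬alarm, earthquake) = 0.006040/0.081775 ≈ 0.0739.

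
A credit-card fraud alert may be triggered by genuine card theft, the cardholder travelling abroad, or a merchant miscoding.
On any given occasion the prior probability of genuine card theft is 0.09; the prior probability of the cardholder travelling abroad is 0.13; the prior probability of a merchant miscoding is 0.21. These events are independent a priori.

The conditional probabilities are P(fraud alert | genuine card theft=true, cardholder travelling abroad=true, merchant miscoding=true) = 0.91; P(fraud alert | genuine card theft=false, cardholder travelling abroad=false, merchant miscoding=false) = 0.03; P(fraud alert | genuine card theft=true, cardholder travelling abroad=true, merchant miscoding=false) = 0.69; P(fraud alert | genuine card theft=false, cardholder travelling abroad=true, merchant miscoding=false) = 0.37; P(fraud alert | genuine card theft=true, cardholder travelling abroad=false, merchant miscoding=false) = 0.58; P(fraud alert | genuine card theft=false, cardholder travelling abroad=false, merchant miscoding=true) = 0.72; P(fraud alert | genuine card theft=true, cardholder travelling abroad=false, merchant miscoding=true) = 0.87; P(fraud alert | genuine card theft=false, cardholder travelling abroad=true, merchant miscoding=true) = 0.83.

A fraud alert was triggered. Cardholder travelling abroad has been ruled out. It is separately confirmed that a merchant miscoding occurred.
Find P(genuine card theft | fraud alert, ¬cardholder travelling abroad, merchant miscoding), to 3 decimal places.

P(fraud alert | ¬cardholder travelling abroad, merchant miscoding) = 0.72×0.91 + 0.87×0.09 = 0.655200 + 0.078300 = 0.733500
The genuine card theft-present share is 0.87×0.09 = 0.078300.
Hence the posterior is 0.078300/0.733500 ≈ 0.107.

P(genuine card theft | fraud alert, ¬cardholder travelling abroad, merchant miscoding) ≈ 0.107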